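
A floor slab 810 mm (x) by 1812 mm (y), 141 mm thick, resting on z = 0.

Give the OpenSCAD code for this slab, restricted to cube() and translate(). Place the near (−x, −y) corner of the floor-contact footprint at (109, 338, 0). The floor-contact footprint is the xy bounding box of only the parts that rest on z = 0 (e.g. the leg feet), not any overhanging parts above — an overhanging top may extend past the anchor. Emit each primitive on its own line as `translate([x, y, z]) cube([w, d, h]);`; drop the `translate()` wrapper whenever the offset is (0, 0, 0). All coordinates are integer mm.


translate([109, 338, 0]) cube([810, 1812, 141]);


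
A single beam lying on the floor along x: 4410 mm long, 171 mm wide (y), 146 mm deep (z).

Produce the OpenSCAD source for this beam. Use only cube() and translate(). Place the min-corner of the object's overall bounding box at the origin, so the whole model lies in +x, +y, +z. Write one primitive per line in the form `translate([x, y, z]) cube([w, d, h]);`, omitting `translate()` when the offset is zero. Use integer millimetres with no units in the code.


cube([4410, 171, 146]);


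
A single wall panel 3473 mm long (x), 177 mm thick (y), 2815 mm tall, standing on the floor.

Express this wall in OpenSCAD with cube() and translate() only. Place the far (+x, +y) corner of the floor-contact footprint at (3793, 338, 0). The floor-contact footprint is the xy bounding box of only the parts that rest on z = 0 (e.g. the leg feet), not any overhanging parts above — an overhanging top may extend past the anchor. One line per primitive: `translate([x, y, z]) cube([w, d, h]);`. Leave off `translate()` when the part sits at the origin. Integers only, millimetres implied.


translate([320, 161, 0]) cube([3473, 177, 2815]);


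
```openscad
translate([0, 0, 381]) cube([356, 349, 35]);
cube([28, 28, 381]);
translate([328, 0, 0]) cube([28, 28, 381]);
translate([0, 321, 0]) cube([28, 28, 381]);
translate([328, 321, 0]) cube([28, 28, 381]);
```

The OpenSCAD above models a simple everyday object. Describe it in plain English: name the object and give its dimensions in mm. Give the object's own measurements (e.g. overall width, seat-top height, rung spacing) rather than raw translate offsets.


A four-legged stool. The seat is a 356×349×35 mm slab whose top surface is at z = 416 mm; four square legs, each 28×28 mm in cross-section, run from the floor (z = 0) to the underside of the seat, each flush with a corner of the seat.


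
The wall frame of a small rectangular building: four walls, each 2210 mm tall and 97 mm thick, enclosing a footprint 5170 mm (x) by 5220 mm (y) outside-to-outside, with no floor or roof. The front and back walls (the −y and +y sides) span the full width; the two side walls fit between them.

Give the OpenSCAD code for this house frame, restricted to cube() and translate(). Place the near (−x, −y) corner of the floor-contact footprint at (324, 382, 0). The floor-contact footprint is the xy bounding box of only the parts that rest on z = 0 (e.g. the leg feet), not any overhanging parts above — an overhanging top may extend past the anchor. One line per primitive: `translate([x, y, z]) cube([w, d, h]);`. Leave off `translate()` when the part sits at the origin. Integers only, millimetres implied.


translate([324, 382, 0]) cube([5170, 97, 2210]);
translate([324, 5505, 0]) cube([5170, 97, 2210]);
translate([324, 479, 0]) cube([97, 5026, 2210]);
translate([5397, 479, 0]) cube([97, 5026, 2210]);


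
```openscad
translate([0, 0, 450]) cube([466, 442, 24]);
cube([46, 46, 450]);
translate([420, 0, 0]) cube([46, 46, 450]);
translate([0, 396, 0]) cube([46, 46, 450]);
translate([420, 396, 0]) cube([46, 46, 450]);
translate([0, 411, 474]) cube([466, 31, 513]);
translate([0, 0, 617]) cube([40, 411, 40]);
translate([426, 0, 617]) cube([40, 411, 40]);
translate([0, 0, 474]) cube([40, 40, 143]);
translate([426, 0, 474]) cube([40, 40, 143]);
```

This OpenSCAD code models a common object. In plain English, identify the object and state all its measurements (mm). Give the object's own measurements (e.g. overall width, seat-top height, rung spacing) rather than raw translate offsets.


A chair. The seat is a 466×442×24 mm slab with its top at z = 474 mm, on four 46×46 mm corner legs (flush with the seat edges, standing on z = 0). A flat backrest 31 mm thick, 513 mm tall, spans the full seat width and rises from the seat top along its +y edge, rear face flush with the rear of the seat. Two armrests of 40×40 mm section run along each side from the seat's front edge to the front of the backrest, top faces 183 mm above the seat top and outer faces flush with the seat's x-edges; a 40×40 mm post under the front of each armrest stands on the seat at the front corner.


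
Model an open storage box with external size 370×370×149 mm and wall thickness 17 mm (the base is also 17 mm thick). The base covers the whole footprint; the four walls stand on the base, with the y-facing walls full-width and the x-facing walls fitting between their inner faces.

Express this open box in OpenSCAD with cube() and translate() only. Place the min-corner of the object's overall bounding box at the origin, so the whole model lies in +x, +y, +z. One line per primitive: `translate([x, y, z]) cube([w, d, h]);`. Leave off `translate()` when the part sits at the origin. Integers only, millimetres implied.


cube([370, 370, 17]);
translate([0, 0, 17]) cube([370, 17, 132]);
translate([0, 353, 17]) cube([370, 17, 132]);
translate([0, 17, 17]) cube([17, 336, 132]);
translate([353, 17, 17]) cube([17, 336, 132]);


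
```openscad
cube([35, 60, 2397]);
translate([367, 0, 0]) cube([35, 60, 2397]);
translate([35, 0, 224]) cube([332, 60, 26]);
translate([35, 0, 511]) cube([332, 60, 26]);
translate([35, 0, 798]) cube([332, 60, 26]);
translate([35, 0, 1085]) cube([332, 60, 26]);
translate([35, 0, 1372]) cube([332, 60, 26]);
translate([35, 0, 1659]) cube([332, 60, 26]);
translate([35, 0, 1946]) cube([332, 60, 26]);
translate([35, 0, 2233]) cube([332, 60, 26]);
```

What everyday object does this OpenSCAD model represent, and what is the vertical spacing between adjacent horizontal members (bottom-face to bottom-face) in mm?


A ladder. The rung spacing is 287 mm.

Two tall 35×60 posts with 8 short bars between them — a ladder. Adjacent rungs sit at z = 224 and z = 511, so the spacing is 511 − 224 = 287 mm.


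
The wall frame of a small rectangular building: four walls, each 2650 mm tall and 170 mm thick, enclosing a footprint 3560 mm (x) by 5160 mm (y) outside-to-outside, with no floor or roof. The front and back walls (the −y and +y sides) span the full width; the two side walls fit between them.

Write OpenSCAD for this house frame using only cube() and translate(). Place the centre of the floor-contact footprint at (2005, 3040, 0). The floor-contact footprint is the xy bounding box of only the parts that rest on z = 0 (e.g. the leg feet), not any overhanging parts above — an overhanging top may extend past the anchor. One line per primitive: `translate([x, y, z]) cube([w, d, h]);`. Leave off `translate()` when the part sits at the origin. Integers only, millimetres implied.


translate([225, 460, 0]) cube([3560, 170, 2650]);
translate([225, 5450, 0]) cube([3560, 170, 2650]);
translate([225, 630, 0]) cube([170, 4820, 2650]);
translate([3615, 630, 0]) cube([170, 4820, 2650]);


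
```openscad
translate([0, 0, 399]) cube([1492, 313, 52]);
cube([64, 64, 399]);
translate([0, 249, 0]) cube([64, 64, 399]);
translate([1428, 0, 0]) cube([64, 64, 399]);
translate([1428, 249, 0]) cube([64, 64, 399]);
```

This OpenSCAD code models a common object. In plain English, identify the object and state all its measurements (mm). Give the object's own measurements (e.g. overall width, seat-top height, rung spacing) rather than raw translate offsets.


A long wooden bench with a 1492 mm (x) × 313 mm (y) seat, 52 mm thick, its top surface 451 mm above the floor. Four 64 mm square legs at the seat corners, flush with the edges, run from z = 0 to the seat underside.


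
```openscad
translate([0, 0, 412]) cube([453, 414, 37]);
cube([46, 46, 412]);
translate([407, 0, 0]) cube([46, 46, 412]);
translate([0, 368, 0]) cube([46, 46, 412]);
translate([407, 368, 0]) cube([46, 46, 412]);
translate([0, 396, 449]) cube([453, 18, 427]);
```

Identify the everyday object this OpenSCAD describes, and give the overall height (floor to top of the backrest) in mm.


A chair. The overall height is 876 mm.

A slab on four corner posts with a tall panel at the back — a chair. The seat slab sits at z = 412 with thickness 37, and the 427 mm backrest starts at the seat top, so the overall height is 412 + 37 + 427 = 876 mm.


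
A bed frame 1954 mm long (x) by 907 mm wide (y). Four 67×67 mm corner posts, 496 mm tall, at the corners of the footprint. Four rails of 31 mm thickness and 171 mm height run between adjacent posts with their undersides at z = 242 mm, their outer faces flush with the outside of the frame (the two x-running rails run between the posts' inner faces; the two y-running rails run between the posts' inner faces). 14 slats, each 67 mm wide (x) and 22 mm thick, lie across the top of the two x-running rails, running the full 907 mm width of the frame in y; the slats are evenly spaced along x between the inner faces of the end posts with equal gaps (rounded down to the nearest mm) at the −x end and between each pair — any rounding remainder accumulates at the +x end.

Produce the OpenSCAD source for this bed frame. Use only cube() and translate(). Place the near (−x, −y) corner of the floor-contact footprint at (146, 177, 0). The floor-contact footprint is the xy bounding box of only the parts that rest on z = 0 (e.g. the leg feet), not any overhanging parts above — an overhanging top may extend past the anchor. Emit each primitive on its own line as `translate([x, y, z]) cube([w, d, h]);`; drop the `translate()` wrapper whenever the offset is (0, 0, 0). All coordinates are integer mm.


translate([146, 177, 0]) cube([67, 67, 496]);
translate([146, 1017, 0]) cube([67, 67, 496]);
translate([2033, 177, 0]) cube([67, 67, 496]);
translate([2033, 1017, 0]) cube([67, 67, 496]);
translate([213, 177, 242]) cube([1820, 31, 171]);
translate([213, 1053, 242]) cube([1820, 31, 171]);
translate([146, 244, 242]) cube([31, 773, 171]);
translate([2069, 244, 242]) cube([31, 773, 171]);
translate([271, 177, 413]) cube([67, 907, 22]);
translate([396, 177, 413]) cube([67, 907, 22]);
translate([521, 177, 413]) cube([67, 907, 22]);
translate([646, 177, 413]) cube([67, 907, 22]);
translate([771, 177, 413]) cube([67, 907, 22]);
translate([896, 177, 413]) cube([67, 907, 22]);
translate([1021, 177, 413]) cube([67, 907, 22]);
translate([1146, 177, 413]) cube([67, 907, 22]);
translate([1271, 177, 413]) cube([67, 907, 22]);
translate([1396, 177, 413]) cube([67, 907, 22]);
translate([1521, 177, 413]) cube([67, 907, 22]);
translate([1646, 177, 413]) cube([67, 907, 22]);
translate([1771, 177, 413]) cube([67, 907, 22]);
translate([1896, 177, 413]) cube([67, 907, 22]);


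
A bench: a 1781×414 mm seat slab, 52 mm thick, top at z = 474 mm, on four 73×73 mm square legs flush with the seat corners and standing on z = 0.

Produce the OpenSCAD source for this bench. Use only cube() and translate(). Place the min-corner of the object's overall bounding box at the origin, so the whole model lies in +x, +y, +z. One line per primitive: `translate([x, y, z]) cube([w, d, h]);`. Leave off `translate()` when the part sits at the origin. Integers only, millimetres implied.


translate([0, 0, 422]) cube([1781, 414, 52]);
cube([73, 73, 422]);
translate([0, 341, 0]) cube([73, 73, 422]);
translate([1708, 0, 0]) cube([73, 73, 422]);
translate([1708, 341, 0]) cube([73, 73, 422]);


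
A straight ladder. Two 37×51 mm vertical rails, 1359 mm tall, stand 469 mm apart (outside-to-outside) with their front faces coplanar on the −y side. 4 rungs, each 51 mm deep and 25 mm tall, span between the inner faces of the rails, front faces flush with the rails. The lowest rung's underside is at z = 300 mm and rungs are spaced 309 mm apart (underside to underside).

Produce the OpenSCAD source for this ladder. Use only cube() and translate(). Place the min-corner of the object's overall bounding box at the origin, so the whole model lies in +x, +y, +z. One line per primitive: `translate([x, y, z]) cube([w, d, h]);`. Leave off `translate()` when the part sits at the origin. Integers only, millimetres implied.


cube([37, 51, 1359]);
translate([432, 0, 0]) cube([37, 51, 1359]);
translate([37, 0, 300]) cube([395, 51, 25]);
translate([37, 0, 609]) cube([395, 51, 25]);
translate([37, 0, 918]) cube([395, 51, 25]);
translate([37, 0, 1227]) cube([395, 51, 25]);


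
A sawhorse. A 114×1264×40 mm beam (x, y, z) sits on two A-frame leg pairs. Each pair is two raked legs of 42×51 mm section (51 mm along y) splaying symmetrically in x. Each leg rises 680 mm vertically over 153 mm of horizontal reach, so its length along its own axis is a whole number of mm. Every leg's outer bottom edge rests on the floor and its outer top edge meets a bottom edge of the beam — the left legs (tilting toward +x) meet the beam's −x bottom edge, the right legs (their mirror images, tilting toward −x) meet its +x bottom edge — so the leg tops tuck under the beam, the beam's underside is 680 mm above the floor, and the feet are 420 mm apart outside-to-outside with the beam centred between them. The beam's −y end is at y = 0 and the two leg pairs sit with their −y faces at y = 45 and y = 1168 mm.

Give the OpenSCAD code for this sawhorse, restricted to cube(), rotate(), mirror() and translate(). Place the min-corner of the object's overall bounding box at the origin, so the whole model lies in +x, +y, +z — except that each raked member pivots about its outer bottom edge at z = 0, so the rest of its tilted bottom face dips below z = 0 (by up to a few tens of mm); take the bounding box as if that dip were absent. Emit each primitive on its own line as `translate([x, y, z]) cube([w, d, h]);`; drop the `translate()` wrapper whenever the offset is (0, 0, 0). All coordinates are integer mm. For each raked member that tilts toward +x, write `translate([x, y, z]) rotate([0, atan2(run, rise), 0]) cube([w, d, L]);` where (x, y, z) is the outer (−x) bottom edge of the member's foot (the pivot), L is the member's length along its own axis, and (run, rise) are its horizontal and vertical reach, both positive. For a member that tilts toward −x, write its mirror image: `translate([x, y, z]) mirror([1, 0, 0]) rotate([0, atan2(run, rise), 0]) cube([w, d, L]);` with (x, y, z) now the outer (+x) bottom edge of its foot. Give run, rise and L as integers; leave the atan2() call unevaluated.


// leg length = √(153² + 680²) = 697
// right-leg outer foot x = 2·153 + 114 = 420
// beam min-corner = (153, 0, 680)
translate([153, 0, 680]) cube([114, 1264, 40]);
translate([0, 45, 0]) rotate([0, atan2(153, 680), 0]) cube([42, 51, 697]);
translate([420, 45, 0]) mirror([1, 0, 0]) rotate([0, atan2(153, 680), 0]) cube([42, 51, 697]);
translate([0, 1168, 0]) rotate([0, atan2(153, 680), 0]) cube([42, 51, 697]);
translate([420, 1168, 0]) mirror([1, 0, 0]) rotate([0, atan2(153, 680), 0]) cube([42, 51, 697]);


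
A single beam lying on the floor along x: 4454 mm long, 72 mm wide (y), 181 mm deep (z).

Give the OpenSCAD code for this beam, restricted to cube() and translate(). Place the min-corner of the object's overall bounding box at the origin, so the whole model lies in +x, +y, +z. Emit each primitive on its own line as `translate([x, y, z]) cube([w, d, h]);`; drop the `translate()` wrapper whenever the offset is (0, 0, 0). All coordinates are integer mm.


cube([4454, 72, 181]);


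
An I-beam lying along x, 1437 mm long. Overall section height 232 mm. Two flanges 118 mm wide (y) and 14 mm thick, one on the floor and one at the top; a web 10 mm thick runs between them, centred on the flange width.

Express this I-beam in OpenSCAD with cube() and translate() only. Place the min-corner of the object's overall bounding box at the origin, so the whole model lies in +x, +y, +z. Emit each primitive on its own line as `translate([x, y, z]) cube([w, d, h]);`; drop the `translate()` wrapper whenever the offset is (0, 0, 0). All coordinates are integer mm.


cube([1437, 118, 14]);
translate([0, 54, 14]) cube([1437, 10, 204]);
translate([0, 0, 218]) cube([1437, 118, 14]);


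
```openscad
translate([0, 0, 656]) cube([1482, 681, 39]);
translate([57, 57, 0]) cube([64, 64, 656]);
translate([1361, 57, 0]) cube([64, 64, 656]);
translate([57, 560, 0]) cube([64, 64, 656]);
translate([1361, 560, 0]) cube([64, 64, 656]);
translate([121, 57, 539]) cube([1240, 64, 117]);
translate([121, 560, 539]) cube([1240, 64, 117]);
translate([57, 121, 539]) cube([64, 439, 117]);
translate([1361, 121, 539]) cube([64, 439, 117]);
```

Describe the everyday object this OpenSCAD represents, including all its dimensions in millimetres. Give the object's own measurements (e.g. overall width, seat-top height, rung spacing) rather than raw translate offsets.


A table: top 1482 mm (x) × 681 mm (y), 39 mm thick, upper face at z = 695 mm, on four 64×64 mm square legs, each inset 57 mm from the nearest pair of top edges from z = 0 to the bottom of the top. Four apron rails, 64 mm thick and 117 mm tall, run between adjacent legs with their top edges flush with the underside of the top and their outer faces flush with the legs' outer faces.


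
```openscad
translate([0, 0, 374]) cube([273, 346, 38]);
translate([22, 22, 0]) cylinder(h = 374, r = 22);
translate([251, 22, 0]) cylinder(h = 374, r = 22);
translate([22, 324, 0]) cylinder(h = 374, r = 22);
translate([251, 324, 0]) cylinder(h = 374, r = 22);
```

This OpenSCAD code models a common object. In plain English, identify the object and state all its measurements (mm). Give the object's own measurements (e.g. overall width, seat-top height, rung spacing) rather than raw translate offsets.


A simple wooden stool: a rectangular seat 273 mm (x) by 346 mm (y), 38 mm thick, top face at z = 412 mm, on four round legs, each 44 mm in diameter. The legs rest on z = 0, each leg's axis is inset half a diameter from the nearest pair of seat edges (so the leg's bounding box is flush with the corner).


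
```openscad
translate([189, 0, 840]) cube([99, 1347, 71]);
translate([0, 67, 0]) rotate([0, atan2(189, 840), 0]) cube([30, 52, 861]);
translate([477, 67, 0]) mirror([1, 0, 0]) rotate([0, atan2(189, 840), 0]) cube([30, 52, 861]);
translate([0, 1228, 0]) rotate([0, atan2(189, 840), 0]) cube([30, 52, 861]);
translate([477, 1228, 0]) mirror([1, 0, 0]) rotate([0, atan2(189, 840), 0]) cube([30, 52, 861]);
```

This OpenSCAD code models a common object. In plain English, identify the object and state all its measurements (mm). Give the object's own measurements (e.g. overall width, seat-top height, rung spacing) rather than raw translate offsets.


A sawhorse. A 99×1347×71 mm beam (x, y, z) sits on two A-frame leg pairs. Each pair is two raked legs of 30×52 mm section (52 mm along y) splaying symmetrically in x. Each leg rises 840 mm vertically over 189 mm of horizontal reach and is 861 mm long along its own axis. Every leg's outer bottom edge rests on the floor and its outer top edge meets a bottom edge of the beam — the left legs (tilting toward +x) meet the beam's −x bottom edge, the right legs (their mirror images, tilting toward −x) meet its +x bottom edge — so the leg tops tuck under the beam, the beam's underside is 840 mm above the floor, and the feet are 477 mm apart outside-to-outside with the beam centred between them. The two leg pairs are set in 67 mm from either end of the beam.


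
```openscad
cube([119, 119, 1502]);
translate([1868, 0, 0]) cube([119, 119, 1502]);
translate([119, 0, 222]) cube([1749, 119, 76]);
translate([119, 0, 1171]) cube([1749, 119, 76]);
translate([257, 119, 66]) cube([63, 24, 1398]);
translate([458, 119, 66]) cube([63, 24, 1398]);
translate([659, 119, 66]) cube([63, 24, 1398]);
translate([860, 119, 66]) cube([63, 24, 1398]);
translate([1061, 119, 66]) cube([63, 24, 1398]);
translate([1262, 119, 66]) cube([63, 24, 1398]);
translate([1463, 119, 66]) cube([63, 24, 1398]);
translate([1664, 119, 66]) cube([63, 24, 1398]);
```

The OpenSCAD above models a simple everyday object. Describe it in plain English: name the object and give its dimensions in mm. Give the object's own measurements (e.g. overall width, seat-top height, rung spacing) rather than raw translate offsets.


A fence section. Two 119×119 mm posts, 1502 mm tall, stand on the floor with a clear span of 1749 mm between their inner faces. Two horizontal rails of 119×76 mm section span the gap between the posts with their undersides at z = 222 mm and z = 1171 mm, flush with the posts' −y face. 8 pickets, each 63 mm wide, 24 mm thick and 1398 mm tall, are fixed to the +y face of the rails with their bottoms at z = 66 mm, spaced across the span with a 138 mm gap after the −x post and between neighbouring pickets, with 141 mm left before the +x post.


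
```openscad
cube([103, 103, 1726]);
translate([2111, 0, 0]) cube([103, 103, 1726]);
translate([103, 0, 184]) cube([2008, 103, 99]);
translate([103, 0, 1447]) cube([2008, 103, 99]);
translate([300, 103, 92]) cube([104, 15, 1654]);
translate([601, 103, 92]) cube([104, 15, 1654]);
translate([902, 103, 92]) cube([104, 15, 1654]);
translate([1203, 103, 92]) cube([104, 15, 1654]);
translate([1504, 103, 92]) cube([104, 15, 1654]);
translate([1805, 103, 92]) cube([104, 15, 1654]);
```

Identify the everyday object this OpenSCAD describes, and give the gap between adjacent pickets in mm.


A fence section. The picket gap is 197 mm.

Two posts, two rails, 6 pickets — a fence section. Span 2008 mm holds 6 pickets of 104 mm with 7 equal gaps: ⌊(2008 − 6·104) / 7⌋ = 197 mm.


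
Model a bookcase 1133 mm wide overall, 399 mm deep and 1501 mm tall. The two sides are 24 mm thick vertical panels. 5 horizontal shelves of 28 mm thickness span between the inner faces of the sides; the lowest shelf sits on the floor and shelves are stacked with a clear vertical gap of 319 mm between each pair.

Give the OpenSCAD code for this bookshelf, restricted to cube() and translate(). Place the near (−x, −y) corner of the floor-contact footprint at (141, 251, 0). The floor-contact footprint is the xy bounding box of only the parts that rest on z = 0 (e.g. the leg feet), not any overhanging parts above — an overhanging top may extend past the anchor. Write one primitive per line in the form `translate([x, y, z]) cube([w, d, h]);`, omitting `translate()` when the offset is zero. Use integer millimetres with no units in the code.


translate([141, 251, 0]) cube([24, 399, 1501]);
translate([1250, 251, 0]) cube([24, 399, 1501]);
translate([165, 251, 0]) cube([1085, 399, 28]);
translate([165, 251, 347]) cube([1085, 399, 28]);
translate([165, 251, 694]) cube([1085, 399, 28]);
translate([165, 251, 1041]) cube([1085, 399, 28]);
translate([165, 251, 1388]) cube([1085, 399, 28]);


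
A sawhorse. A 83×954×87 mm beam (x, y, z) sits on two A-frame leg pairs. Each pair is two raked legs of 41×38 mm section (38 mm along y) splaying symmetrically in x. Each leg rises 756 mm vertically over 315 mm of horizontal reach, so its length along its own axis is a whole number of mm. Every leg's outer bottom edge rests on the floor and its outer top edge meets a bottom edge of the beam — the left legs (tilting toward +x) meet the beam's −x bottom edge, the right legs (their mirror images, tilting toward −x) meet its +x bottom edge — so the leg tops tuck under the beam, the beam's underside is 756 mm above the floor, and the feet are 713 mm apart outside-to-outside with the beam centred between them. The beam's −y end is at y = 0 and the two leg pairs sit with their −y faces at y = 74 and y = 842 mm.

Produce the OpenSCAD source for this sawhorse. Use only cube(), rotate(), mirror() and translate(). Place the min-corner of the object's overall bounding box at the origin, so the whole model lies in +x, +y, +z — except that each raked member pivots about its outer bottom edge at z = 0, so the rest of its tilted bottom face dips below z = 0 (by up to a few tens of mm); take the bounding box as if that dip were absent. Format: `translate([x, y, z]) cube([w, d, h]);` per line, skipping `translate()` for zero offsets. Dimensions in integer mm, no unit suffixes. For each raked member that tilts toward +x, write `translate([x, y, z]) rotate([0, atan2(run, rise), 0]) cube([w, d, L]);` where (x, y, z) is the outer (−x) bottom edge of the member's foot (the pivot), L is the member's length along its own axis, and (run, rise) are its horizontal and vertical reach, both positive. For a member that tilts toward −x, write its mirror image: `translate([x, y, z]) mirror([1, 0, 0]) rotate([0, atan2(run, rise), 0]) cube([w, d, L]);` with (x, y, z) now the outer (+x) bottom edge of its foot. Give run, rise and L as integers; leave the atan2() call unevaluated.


// leg length = √(315² + 756²) = 819
// right-leg outer foot x = 2·315 + 83 = 713
// beam min-corner = (315, 0, 756)
translate([315, 0, 756]) cube([83, 954, 87]);
translate([0, 74, 0]) rotate([0, atan2(315, 756), 0]) cube([41, 38, 819]);
translate([713, 74, 0]) mirror([1, 0, 0]) rotate([0, atan2(315, 756), 0]) cube([41, 38, 819]);
translate([0, 842, 0]) rotate([0, atan2(315, 756), 0]) cube([41, 38, 819]);
translate([713, 842, 0]) mirror([1, 0, 0]) rotate([0, atan2(315, 756), 0]) cube([41, 38, 819]);


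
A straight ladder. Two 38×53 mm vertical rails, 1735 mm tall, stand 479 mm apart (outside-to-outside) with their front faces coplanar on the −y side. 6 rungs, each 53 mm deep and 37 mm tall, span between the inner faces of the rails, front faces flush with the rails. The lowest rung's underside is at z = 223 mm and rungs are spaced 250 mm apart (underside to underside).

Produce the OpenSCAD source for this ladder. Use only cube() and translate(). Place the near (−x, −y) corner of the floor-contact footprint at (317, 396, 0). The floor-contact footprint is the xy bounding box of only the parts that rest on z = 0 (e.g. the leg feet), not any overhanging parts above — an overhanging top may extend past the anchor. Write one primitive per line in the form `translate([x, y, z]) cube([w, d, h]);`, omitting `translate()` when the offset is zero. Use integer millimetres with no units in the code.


translate([317, 396, 0]) cube([38, 53, 1735]);
translate([758, 396, 0]) cube([38, 53, 1735]);
translate([355, 396, 223]) cube([403, 53, 37]);
translate([355, 396, 473]) cube([403, 53, 37]);
translate([355, 396, 723]) cube([403, 53, 37]);
translate([355, 396, 973]) cube([403, 53, 37]);
translate([355, 396, 1223]) cube([403, 53, 37]);
translate([355, 396, 1473]) cube([403, 53, 37]);


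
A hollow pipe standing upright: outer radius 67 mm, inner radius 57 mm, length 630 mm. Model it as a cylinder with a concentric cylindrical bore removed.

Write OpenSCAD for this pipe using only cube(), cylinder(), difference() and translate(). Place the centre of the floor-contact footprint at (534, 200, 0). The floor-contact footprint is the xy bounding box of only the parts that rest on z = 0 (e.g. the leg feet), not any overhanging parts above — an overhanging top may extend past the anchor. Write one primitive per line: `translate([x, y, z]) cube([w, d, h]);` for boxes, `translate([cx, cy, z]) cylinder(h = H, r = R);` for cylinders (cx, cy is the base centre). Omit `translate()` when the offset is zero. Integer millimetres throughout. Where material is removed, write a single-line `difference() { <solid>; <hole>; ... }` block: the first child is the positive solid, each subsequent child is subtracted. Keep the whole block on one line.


difference() { translate([534, 200, 0]) cylinder(h = 630, r = 67); translate([534, 200, 0]) cylinder(h = 630, r = 57); }


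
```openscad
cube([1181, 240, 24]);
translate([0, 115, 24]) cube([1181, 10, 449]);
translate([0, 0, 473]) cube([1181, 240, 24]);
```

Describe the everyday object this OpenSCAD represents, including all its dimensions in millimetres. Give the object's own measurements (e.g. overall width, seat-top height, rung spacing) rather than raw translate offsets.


An I-beam lying along x, 1181 mm long. Overall section height 497 mm. Two flanges 240 mm wide (y) and 24 mm thick, one on the floor and one at the top; a web 10 mm thick runs between them, centred on the flange width.


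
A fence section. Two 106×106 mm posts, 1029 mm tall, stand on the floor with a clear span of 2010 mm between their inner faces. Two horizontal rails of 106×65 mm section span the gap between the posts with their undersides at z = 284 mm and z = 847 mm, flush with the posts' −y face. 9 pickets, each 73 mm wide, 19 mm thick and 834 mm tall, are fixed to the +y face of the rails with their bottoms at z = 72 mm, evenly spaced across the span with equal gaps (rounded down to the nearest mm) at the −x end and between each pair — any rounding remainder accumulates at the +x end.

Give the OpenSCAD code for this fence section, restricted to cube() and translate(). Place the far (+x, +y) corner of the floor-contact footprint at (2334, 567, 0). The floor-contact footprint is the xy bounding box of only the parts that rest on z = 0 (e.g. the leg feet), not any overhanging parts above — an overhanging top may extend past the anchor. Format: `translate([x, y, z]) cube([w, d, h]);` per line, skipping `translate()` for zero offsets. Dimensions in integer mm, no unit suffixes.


translate([112, 461, 0]) cube([106, 106, 1029]);
translate([2228, 461, 0]) cube([106, 106, 1029]);
translate([218, 461, 284]) cube([2010, 106, 65]);
translate([218, 461, 847]) cube([2010, 106, 65]);
translate([353, 567, 72]) cube([73, 19, 834]);
translate([561, 567, 72]) cube([73, 19, 834]);
translate([769, 567, 72]) cube([73, 19, 834]);
translate([977, 567, 72]) cube([73, 19, 834]);
translate([1185, 567, 72]) cube([73, 19, 834]);
translate([1393, 567, 72]) cube([73, 19, 834]);
translate([1601, 567, 72]) cube([73, 19, 834]);
translate([1809, 567, 72]) cube([73, 19, 834]);
translate([2017, 567, 72]) cube([73, 19, 834]);


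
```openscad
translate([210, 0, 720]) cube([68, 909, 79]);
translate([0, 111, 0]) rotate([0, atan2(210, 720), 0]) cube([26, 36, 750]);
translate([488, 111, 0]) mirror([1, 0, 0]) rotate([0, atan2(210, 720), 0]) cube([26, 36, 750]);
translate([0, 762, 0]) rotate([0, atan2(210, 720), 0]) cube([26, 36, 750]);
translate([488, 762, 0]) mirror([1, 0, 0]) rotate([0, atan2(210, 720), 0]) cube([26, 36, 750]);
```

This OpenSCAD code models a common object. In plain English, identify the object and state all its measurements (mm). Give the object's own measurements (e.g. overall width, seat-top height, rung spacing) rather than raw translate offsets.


A sawhorse. A 68×909×79 mm beam (x, y, z) sits on two A-frame leg pairs. Each pair is two raked legs of 26×36 mm section (36 mm along y) splaying symmetrically in x. Each leg rises 720 mm vertically over 210 mm of horizontal reach and is 750 mm long along its own axis. Every leg's outer bottom edge rests on the floor and its outer top edge meets a bottom edge of the beam — the left legs (tilting toward +x) meet the beam's −x bottom edge, the right legs (their mirror images, tilting toward −x) meet its +x bottom edge — so the leg tops tuck under the beam, the beam's underside is 720 mm above the floor, and the feet are 488 mm apart outside-to-outside with the beam centred between them. The two leg pairs are set in 111 mm from either end of the beam.


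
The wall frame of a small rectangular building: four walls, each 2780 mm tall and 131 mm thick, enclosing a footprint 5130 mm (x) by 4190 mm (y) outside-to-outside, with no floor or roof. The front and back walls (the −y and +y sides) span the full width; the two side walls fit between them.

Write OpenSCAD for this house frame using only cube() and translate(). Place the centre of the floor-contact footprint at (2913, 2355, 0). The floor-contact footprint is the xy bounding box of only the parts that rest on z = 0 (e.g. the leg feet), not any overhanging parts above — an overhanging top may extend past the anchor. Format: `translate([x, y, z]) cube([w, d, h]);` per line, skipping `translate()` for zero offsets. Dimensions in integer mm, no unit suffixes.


translate([348, 260, 0]) cube([5130, 131, 2780]);
translate([348, 4319, 0]) cube([5130, 131, 2780]);
translate([348, 391, 0]) cube([131, 3928, 2780]);
translate([5347, 391, 0]) cube([131, 3928, 2780]);


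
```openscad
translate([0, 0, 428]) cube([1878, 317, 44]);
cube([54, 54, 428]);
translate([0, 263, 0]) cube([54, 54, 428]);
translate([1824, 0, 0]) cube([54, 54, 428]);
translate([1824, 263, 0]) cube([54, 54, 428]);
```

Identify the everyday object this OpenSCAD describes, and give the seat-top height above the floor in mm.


A bench. The seat-top height is 472 mm.

A long slab on four corner posts — a bench. The slab sits at z = 428 with thickness 44, so the top is 428 + 44 = 472 mm.


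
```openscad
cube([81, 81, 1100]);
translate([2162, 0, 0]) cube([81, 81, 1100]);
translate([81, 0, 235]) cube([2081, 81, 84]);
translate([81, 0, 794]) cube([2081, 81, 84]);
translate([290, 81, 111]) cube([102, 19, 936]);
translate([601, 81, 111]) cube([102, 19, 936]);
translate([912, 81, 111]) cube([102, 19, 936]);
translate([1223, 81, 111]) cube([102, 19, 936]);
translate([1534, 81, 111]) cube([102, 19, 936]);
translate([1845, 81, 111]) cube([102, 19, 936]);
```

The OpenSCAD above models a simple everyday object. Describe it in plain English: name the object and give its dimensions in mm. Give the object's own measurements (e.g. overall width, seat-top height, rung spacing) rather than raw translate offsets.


A fence section. Two 81×81 mm posts, 1100 mm tall, stand on the floor with a clear span of 2081 mm between their inner faces. Two horizontal rails of 81×84 mm section span the gap between the posts with their undersides at z = 235 mm and z = 794 mm, flush with the posts' −y face. 6 pickets, each 102 mm wide, 19 mm thick and 936 mm tall, are fixed to the +y face of the rails with their bottoms at z = 111 mm, spaced across the span with a 209 mm gap after the −x post and between neighbouring pickets, with 215 mm left before the +x post.


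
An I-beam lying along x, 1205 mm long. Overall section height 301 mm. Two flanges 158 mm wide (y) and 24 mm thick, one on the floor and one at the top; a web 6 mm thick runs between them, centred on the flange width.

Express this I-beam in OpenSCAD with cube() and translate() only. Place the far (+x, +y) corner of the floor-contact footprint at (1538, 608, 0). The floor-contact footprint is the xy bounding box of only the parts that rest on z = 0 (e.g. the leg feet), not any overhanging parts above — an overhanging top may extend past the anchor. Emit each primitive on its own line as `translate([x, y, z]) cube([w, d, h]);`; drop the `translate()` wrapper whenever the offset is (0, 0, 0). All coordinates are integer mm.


translate([333, 450, 0]) cube([1205, 158, 24]);
translate([333, 526, 24]) cube([1205, 6, 253]);
translate([333, 450, 277]) cube([1205, 158, 24]);


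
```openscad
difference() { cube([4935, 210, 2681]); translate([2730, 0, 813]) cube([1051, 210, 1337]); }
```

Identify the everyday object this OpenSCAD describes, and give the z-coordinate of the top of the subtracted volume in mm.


A wall with a window opening. The window head height is 2150 mm.

A wall with a rectangular opening subtracted — a window. Sill at z = 813, opening 1337 mm tall, so the head is at 813 + 1337 = 2150 mm.


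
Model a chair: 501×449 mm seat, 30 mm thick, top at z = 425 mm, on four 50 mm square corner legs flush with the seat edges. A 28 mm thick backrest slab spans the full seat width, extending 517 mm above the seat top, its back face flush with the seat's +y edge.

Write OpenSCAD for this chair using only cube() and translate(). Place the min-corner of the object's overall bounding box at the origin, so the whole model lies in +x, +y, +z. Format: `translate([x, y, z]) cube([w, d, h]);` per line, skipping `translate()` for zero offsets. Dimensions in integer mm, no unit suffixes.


// leg_h = 425 - 30 = 395
translate([0, 0, 395]) cube([501, 449, 30]);
cube([50, 50, 395]);
translate([451, 0, 0]) cube([50, 50, 395]);
translate([0, 399, 0]) cube([50, 50, 395]);
translate([451, 399, 0]) cube([50, 50, 395]);
translate([0, 421, 425]) cube([501, 28, 517]);


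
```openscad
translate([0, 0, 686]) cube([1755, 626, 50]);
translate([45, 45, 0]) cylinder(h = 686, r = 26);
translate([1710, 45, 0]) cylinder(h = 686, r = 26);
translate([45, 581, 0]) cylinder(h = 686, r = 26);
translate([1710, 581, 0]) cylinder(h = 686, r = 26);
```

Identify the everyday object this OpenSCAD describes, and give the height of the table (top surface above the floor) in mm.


A table. The table height is 736 mm.

A 1755×626×50 slab sits at z = 686 on four Ø52 mm round legs — a table. The top surface is at 686 + 50 = 736 mm.


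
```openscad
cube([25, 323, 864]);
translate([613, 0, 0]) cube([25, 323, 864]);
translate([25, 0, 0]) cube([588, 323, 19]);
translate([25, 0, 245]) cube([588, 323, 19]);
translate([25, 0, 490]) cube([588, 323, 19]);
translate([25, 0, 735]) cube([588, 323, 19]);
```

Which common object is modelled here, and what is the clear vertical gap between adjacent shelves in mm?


A bookshelf. The clear shelf gap is 226 mm.

Two tall side panels with 4 horizontal boards between them — a bookshelf. The first two shelf undersides are at z = 0 and z = 245; with shelf thickness 19, the clear gap is 245 − 0 − 19 = 226 mm.


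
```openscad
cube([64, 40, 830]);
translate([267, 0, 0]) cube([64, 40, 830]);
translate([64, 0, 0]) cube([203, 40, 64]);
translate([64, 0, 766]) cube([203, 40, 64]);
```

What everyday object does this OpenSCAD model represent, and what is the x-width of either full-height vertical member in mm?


A picture frame. The border width is 64 mm.

Four thin pieces enclosing a rectangular opening — a picture frame. The two full-height stiles are 830 mm tall; the top rail sits at z = 766 and is 64 mm tall, so the border above the opening is 830 − 766 = 64 mm, matching the stile x-width.


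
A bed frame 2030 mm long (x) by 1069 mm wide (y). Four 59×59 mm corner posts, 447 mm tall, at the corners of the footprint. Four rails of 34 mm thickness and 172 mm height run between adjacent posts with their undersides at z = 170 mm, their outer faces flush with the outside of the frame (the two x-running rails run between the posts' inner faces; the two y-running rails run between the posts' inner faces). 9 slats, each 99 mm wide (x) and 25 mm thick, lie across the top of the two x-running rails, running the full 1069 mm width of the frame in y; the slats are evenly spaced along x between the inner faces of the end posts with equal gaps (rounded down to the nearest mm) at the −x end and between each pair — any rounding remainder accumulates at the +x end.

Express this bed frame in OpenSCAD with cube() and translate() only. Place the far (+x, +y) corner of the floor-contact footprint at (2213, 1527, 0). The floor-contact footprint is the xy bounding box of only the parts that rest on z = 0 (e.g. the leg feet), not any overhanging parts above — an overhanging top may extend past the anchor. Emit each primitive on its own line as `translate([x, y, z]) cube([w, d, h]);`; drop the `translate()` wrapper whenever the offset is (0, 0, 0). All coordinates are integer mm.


// slat z = rail_z + rail_h = 170 + 172 = 342
// slat gap = ⌊(1912 − 9·99) / 10⌋ = 102
translate([183, 458, 0]) cube([59, 59, 447]);
translate([183, 1468, 0]) cube([59, 59, 447]);
translate([2154, 458, 0]) cube([59, 59, 447]);
translate([2154, 1468, 0]) cube([59, 59, 447]);
translate([242, 458, 170]) cube([1912, 34, 172]);
translate([242, 1493, 170]) cube([1912, 34, 172]);
translate([183, 517, 170]) cube([34, 951, 172]);
translate([2179, 517, 170]) cube([34, 951, 172]);
translate([344, 458, 342]) cube([99, 1069, 25]);
translate([545, 458, 342]) cube([99, 1069, 25]);
translate([746, 458, 342]) cube([99, 1069, 25]);
translate([947, 458, 342]) cube([99, 1069, 25]);
translate([1148, 458, 342]) cube([99, 1069, 25]);
translate([1349, 458, 342]) cube([99, 1069, 25]);
translate([1550, 458, 342]) cube([99, 1069, 25]);
translate([1751, 458, 342]) cube([99, 1069, 25]);
translate([1952, 458, 342]) cube([99, 1069, 25]);
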